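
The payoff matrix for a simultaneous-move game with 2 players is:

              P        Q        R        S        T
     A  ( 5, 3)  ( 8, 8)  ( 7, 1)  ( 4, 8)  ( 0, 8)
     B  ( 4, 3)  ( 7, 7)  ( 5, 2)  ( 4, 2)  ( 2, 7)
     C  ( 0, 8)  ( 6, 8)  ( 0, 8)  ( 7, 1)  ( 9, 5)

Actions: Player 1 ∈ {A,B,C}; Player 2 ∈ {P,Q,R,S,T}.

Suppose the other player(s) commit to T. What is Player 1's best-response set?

u_1(A vs T) = 0
u_1(B vs T) = 2
u_1(C vs T) = 9
max payoff 9 at {C}

P1 best: {C}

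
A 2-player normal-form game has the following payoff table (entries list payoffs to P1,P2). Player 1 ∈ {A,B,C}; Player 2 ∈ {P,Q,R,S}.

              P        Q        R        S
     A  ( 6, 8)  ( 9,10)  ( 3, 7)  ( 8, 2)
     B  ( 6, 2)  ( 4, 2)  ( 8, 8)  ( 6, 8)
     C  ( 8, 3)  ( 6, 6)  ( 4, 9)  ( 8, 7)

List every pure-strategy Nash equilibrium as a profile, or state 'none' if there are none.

(A,P): not NE [P1→C gives 8>6; P2→Q gives 10>8]
(A,Q): NE
(A,R): not NE [P1→B gives 8>3; P2→Q gives 10>7]
(A,S): not NE [P2→Q gives 10>2]
(B,P): not NE [P1→C gives 8>6; P2→S gives 8>2]
(B,Q): not NE [P1→A gives 9>4; P2→S gives 8>2]
(B,R): NE
(B,S): not NE [P1→C gives 8>6]
(C,P): not NE [P2→R gives 9>3]
(C,Q): not NE [P1→A gives 9>6; P2→R gives 9>6]
(C,R): not NE [P1→B gives 8>4]
(C,S): not NE [P2→R gives 9>7]

Nash profiles: (A,Q), (B,R)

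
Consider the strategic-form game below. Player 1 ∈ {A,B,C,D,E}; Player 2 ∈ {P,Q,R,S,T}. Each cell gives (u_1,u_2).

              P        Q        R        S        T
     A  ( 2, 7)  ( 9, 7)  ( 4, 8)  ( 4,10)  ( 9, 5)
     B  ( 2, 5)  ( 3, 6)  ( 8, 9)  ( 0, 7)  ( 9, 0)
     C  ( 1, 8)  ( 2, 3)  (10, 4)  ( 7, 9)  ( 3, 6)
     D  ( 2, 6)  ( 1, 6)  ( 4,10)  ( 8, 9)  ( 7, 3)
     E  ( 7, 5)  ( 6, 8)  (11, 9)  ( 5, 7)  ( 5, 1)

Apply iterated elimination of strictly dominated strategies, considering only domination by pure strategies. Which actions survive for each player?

Survivors P1:{C,D,E} P2:{R,S}

P2 drop P (S beats it: A:10>7 B:7>5 C:9>8 D:9>6 E:7>5)
P2 drop Q (R beats it: A:8>7 B:9>6 C:4>3 D:10>6 E:9>8)
P2 drop T (S beats it: A:10>5 B:7>0 C:9>6 D:9>3 E:7>1)
P1 drop A (C beats it: R:10>4 S:7>4)
P1 drop B (C beats it: R:10>8 S:7>0)
P1→{C,D,E} P2→{R,S}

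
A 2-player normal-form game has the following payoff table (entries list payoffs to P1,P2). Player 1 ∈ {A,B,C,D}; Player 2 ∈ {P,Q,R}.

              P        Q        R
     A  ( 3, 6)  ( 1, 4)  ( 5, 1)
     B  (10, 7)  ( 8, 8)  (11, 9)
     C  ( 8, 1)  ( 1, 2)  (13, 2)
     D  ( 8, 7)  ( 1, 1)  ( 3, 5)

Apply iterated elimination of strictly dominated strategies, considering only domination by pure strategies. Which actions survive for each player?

Remaining: P1:{B,C} P2:{Q,R}

P1 drop A (B beats it: P:10>3 Q:8>1 R:11>5)
P1 drop D (B beats it: P:10>8 Q:8>1 R:11>3)
P2 drop P (Q beats it: B:8>7 C:2>1)
P1→{B,C} P2→{Q,R}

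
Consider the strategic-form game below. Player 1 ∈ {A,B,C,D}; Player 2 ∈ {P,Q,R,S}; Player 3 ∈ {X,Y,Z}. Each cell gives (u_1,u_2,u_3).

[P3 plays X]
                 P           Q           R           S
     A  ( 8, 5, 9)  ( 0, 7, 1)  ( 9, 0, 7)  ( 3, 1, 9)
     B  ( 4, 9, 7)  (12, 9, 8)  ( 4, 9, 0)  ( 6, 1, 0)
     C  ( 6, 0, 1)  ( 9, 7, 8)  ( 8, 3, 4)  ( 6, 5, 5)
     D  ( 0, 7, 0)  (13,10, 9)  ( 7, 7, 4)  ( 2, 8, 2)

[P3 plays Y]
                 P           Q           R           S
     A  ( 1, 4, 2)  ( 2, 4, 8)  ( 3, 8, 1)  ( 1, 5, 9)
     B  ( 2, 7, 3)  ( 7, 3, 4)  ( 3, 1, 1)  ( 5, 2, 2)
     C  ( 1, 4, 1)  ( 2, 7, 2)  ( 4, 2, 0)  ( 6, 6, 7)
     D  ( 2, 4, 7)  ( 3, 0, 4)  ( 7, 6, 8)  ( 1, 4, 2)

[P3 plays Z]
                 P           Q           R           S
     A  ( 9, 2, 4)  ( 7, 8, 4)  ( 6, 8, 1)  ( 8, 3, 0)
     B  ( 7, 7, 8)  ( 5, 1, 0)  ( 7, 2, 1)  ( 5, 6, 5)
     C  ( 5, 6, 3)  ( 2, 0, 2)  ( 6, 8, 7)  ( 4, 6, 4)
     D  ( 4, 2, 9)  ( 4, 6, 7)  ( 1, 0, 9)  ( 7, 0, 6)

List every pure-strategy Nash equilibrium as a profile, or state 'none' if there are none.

PSNE = {(D,Q,X)}

(A,P,X): not NE [P2→Q gives 7>5]
(A,P,Y): not NE [P1→D gives 2>1; P2→R gives 8>4; P3→X gives 9>2]
(A,P,Z): not NE [P2→R gives 8>2; P3→X gives 9>4]
(A,Q,X): not NE [P1→D gives 13>0; P3→Y gives 8>1]
(A,Q,Y): not NE [P1→B gives 7>2; P2→R gives 8>4]
(A,Q,Z): not NE [P3→Y gives 8>4]
(A,R,X): not NE [P2→Q gives 7>0]
(A,R,Y): not NE [P1→D gives 7>3; P3→X gives 7>1]
(A,R,Z): not NE [P1→B gives 7>6; P3→X gives 7>1]
(A,S,X): not NE [P1→C gives 6>3; P2→Q gives 7>1]
(A,S,Y): not NE [P1→C gives 6>1; P2→R gives 8>5]
(A,S,Z): not NE [P2→R gives 8>3; P3→Y gives 9>0]
(B,P,X): not NE [P1→A gives 8>4; P3→Z gives 8>7]
(B,P,Y): not NE [P3→Z gives 8>3]
(B,P,Z): not NE [P1→A gives 9>7]
(B,Q,X): not NE [P1→D gives 13>12]
(B,Q,Y): not NE [P2→P gives 7>3; P3→X gives 8>4]
(B,Q,Z): not NE [P1→A gives 7>5; P2→P gives 7>1; P3→X gives 8>0]
(B,R,X): not NE [P1→A gives 9>4; P3→Z gives 1>0]
(B,R,Y): not NE [P1→D gives 7>3; P2→P gives 7>1]
(B,R,Z): not NE [P2→P gives 7>2]
(B,S,X): not NE [P2→R gives 9>1; P3→Z gives 5>0]
(B,S,Y): not NE [P1→C gives 6>5; P2→P gives 7>2; P3→Z gives 5>2]
(B,S,Z): not NE [P1→A gives 8>5; P2→P gives 7>6]
(C,P,X): not NE [P1→A gives 8>6; P2→Q gives 7>0; P3→Z gives 3>1]
(C,P,Y): not NE [P1→D gives 2>1; P2→Q gives 7>4; P3→Z gives 3>1]
(C,P,Z): not NE [P1→A gives 9>5; P2→R gives 8>6]
(C,Q,X): not NE [P1→D gives 13>9]
(C,Q,Y): not NE [P1→B gives 7>2; P3→X gives 8>2]
(C,Q,Z): not NE [P1→A gives 7>2; P2→R gives 8>0; P3→X gives 8>2]
(C,R,X): not NE [P1→A gives 9>8; P2→Q gives 7>3; P3→Z gives 7>4]
(C,R,Y): not NE [P1→D gives 7>4; P2→Q gives 7>2; P3→Z gives 7>0]
(C,R,Z): not NE [P1→B gives 7>6]
(C,S,X): not NE [P2→Q gives 7>5; P3→Y gives 7>5]
(C,S,Y): not NE [P2→Q gives 7>6]
(C,S,Z): not NE [P1→A gives 8>4; P2→R gives 8>6; P3→Y gives 7>4]
(D,P,X): not NE [P1→A gives 8>0; P2→Q gives 10>7; P3→Z gives 9>0]
(D,P,Y): not NE [P2→R gives 6>4; P3→Z gives 9>7]
(D,P,Z): not NE [P1→A gives 9>4; P2→Q gives 6>2]
(D,Q,X): NE
(D,Q,Y): not NE [P1→B gives 7>3; P2→R gives 6>0; P3→X gives 9>4]
(D,Q,Z): not NE [P1→A gives 7>4; P3→X gives 9>7]
(D,R,X): not NE [P1→A gives 9>7; P2→Q gives 10>7; P3→Z gives 9>4]
(D,R,Y): not NE [P3→Z gives 9>8]
(D,R,Z): not NE [P1→B gives 7>1; P2→Q gives 6>0]
(D,S,X): not NE [P1→C gives 6>2; P2→Q gives 10>8; P3→Z gives 6>2]
(D,S,Y): not NE [P1→C gives 6>1; P2→R gives 6>4; P3→Z gives 6>2]
(D,S,Z): not NE [P1→A gives 8>7; P2→Q gives 6>0]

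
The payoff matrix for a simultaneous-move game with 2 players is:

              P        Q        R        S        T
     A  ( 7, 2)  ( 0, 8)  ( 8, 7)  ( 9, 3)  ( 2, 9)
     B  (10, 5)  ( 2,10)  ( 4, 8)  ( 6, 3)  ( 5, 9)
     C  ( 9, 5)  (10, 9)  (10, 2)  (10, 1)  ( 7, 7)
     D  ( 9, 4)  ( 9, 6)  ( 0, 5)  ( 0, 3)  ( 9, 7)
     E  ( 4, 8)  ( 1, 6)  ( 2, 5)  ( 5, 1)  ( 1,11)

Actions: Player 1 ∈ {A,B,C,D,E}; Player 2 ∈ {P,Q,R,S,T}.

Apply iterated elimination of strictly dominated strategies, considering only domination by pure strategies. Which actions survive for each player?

IESDS → P1:{C,D} P2:{Q,T}

P1 drop A (C beats it: P:9>7 Q:10>0 R:10>8 S:10>9 T:7>2)
P1 drop E (B beats it: P:10>4 Q:2>1 R:4>2 S:6>5 T:5>1)
P2 drop P (Q beats it: B:10>5 C:9>5 D:6>4)
P1 drop B (C beats it: Q:10>2 R:10>4 S:10>6 T:7>5)
P2 drop R (Q beats it: C:9>2 D:6>5)
P2 drop S (Q beats it: C:9>1 D:6>3)
P1→{C,D} P2→{Q,T}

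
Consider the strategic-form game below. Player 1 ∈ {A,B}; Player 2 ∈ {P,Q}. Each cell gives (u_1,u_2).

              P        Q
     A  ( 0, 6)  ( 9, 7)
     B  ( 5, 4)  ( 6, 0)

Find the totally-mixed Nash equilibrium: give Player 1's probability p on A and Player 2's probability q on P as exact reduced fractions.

P1 indiff ⇒ q·0+(1-q)·9 = q·5+(1-q)·6 ⇒ q(-5) = (1-q)(-3) ⇒ q = 3/8
P2 indiff ⇒ p·6+(1-p)·4 = p·7+(1-p)·0 ⇒ p(-1) = (1-p)(-4) ⇒ p = 4/5

(p,q) = (4/5, 3/8)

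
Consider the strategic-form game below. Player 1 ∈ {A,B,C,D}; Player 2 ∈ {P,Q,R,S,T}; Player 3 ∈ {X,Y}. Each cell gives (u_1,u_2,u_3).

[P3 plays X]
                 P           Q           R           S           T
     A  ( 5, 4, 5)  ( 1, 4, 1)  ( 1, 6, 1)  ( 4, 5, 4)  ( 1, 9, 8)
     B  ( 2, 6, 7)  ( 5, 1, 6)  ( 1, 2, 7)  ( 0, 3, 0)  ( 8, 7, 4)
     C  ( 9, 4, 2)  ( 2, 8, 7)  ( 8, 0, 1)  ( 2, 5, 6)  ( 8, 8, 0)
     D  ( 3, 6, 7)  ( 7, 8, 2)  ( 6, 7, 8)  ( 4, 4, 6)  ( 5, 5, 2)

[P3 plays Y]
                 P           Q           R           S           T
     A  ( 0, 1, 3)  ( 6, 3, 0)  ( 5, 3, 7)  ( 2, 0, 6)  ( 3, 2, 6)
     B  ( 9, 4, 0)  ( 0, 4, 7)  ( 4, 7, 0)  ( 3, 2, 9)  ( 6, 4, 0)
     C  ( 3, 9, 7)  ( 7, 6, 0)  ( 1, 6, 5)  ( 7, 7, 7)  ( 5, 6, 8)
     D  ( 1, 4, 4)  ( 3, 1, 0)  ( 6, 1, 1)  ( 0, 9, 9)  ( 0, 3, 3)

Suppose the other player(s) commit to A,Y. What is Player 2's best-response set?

u_2(P vs A,Y) = 1
u_2(Q vs A,Y) = 3
u_2(R vs A,Y) = 3
u_2(S vs A,Y) = 0
u_2(T vs A,Y) = 2
max payoff 3 at {Q,R}

argmax u_2 = {Q,R}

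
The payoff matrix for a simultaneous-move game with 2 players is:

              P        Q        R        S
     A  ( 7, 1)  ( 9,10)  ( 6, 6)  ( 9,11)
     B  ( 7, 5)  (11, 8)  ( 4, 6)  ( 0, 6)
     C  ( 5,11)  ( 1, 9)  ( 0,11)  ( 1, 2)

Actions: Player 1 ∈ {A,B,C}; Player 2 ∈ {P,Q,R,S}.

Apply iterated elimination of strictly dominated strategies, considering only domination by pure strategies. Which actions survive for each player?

Remaining: P1:{A,B} P2:{Q,S}

P1 drop C (A beats it: P:7>5 Q:9>1 R:6>0 S:9>1)
P2 drop P (Q beats it: A:10>1 B:8>5)
P2 drop R (Q beats it: A:10>6 B:8>6)
P1→{A,B} P2→{Q,S}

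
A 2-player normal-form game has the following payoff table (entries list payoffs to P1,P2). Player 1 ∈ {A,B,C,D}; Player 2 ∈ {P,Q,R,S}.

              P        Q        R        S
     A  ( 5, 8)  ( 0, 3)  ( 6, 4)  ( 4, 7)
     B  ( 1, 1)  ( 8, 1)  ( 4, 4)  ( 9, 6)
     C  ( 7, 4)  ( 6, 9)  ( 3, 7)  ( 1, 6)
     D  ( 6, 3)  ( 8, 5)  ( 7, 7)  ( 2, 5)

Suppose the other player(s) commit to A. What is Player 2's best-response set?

P2 best: {P}

u_2(P vs A) = 8
u_2(Q vs A) = 3
u_2(R vs A) = 4
u_2(S vs A) = 7
max payoff 8 at {P}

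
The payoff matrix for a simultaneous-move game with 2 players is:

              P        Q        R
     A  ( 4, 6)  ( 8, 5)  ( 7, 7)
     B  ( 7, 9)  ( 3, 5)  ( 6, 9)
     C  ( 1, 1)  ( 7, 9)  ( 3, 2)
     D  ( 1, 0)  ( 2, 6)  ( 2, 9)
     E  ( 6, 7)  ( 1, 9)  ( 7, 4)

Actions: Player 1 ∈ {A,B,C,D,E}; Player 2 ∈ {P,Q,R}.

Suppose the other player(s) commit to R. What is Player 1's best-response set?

u_1(A vs R) = 7
u_1(B vs R) = 6
u_1(C vs R) = 3
u_1(D vs R) = 2
u_1(E vs R) = 7
max payoff 7 at {A,E}

BR_1 = {A,E}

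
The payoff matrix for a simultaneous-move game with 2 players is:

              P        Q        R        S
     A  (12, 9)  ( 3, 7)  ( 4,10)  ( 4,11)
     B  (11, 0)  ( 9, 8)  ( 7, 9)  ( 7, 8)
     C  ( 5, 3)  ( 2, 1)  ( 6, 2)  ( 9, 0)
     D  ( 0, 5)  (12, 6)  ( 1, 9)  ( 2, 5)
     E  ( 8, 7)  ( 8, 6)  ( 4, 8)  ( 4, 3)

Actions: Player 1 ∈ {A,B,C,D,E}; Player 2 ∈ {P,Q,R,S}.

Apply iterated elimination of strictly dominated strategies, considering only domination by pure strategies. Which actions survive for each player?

IESDS → P1:{A,B,C} P2:{P,R,S}

P1 drop E (B beats it: P:11>8 Q:9>8 R:7>4 S:7>4)
P2 drop Q (R beats it: A:10>7 B:9>8 C:2>1 D:9>6)
P1 drop D (A beats it: P:12>0 R:4>1 S:4>2)
P1→{A,B,C} P2→{P,R,S}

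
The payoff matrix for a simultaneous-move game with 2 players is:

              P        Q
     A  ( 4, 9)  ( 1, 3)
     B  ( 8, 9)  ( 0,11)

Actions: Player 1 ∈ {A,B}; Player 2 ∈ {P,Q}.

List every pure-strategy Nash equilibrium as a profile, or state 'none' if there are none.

(A,P): not NE [P1→B gives 8>4]
(A,Q): not NE [P2→P gives 9>3]
(B,P): not NE [P2→Q gives 11>9]
(B,Q): not NE [P1→A gives 1>0]

PSNE: ∅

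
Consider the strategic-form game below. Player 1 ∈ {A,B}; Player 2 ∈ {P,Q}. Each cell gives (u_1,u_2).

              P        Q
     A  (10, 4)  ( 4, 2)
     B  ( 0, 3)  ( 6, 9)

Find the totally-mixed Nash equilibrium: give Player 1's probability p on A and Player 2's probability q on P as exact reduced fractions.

P1 mixes 3/4 on A; P2 mixes 1/6 on P

P1 indiff ⇒ q·10+(1-q)·4 = q·0+(1-q)·6 ⇒ q(10) = (1-q)(2) ⇒ q = 1/6
P2 indiff ⇒ p·4+(1-p)·3 = p·2+(1-p)·9 ⇒ p(2) = (1-p)(6) ⇒ p = 3/4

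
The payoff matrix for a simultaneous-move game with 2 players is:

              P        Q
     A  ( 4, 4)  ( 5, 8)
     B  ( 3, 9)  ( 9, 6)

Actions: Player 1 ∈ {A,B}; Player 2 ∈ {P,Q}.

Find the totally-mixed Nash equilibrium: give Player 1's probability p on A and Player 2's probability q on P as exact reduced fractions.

P1 mixes 3/7 on A; P2 mixes 4/5 on P

P1 indiff ⇒ q·4+(1-q)·5 = q·3+(1-q)·9 ⇒ q(1) = (1-q)(4) ⇒ q = 4/5
P2 indiff ⇒ p·4+(1-p)·9 = p·8+(1-p)·6 ⇒ p(-4) = (1-p)(-3) ⇒ p = 3/7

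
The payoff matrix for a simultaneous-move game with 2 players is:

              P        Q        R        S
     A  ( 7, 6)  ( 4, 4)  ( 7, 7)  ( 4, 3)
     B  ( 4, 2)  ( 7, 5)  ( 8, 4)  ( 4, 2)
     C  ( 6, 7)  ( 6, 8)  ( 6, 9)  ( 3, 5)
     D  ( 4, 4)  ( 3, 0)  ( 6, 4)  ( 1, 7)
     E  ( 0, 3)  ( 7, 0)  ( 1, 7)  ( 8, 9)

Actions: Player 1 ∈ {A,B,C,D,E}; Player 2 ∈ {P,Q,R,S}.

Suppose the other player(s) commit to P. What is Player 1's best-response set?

argmax u_1 = {A}

u_1(A vs P) = 7
u_1(B vs P) = 4
u_1(C vs P) = 6
u_1(D vs P) = 4
u_1(E vs P) = 0
max payoff 7 at {A}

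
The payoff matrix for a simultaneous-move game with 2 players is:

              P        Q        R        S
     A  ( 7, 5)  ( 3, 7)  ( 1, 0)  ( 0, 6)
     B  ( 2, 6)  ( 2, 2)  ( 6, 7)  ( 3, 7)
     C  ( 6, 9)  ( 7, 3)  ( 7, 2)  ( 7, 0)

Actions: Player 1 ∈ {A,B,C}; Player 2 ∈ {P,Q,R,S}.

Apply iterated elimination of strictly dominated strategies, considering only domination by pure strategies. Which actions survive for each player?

P1 drop B (C beats it: P:6>2 Q:7>2 R:7>6 S:7>3)
P2 drop R (P beats it: A:5>0 C:9>2)
P2 drop S (Q beats it: A:7>6 C:3>0)
P1→{A,C} P2→{P,Q}

Remaining: P1:{A,C} P2:{P,Q}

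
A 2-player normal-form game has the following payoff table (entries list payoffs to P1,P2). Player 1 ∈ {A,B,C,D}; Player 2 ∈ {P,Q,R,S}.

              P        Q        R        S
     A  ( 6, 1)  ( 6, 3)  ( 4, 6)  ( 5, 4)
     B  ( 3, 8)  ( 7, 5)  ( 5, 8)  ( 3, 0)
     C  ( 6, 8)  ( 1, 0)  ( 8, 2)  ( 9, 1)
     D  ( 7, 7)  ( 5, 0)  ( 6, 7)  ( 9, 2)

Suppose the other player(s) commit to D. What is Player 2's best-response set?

BR_2 = {P,R}

u_2(P vs D) = 7
u_2(Q vs D) = 0
u_2(R vs D) = 7
u_2(S vs D) = 2
max payoff 7 at {P,R}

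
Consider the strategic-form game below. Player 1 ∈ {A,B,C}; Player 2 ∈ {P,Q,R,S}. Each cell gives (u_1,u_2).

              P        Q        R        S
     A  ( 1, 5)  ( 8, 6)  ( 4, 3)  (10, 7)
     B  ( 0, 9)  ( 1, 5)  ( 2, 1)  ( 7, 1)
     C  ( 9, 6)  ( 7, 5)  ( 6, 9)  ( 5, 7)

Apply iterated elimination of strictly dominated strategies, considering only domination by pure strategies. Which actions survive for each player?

Survivors P1:{A,C} P2:{R,S}

P1 drop B (A beats it: P:1>0 Q:8>1 R:4>2 S:10>7)
P2 drop P (S beats it: A:7>5 C:7>6)
P2 drop Q (S beats it: A:7>6 C:7>5)
P1→{A,C} P2→{R,S}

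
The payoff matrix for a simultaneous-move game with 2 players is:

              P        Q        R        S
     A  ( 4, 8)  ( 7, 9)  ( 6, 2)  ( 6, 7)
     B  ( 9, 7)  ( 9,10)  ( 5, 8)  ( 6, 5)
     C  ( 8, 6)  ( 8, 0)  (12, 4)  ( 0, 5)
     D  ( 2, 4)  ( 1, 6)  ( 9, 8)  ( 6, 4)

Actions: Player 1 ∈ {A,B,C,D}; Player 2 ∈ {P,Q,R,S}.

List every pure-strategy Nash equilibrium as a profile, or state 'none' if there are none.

(A,P): not NE [P1→B gives 9>4; P2→Q gives 9>8]
(A,Q): not NE [P1→B gives 9>7]
(A,R): not NE [P1→C gives 12>6; P2→Q gives 9>2]
(A,S): not NE [P2→Q gives 9>7]
(B,P): not NE [P2→Q gives 10>7]
(B,Q): NE
(B,R): not NE [P1→C gives 12>5; P2→Q gives 10>8]
(B,S): not NE [P2→Q gives 10>5]
(C,P): not NE [P1→B gives 9>8]
(C,Q): not NE [P1→B gives 9>8; P2→P gives 6>0]
(C,R): not NE [P2→P gives 6>4]
(C,S): not NE [P1→D gives 6>0; P2→P gives 6>5]
(D,P): not NE [P1→B gives 9>2; P2→R gives 8>4]
(D,Q): not NE [P1→B gives 9>1; P2→R gives 8>6]
(D,R): not NE [P1→C gives 12>9]
(D,S): not NE [P2→R gives 8>4]

PSNE = {(B,Q)}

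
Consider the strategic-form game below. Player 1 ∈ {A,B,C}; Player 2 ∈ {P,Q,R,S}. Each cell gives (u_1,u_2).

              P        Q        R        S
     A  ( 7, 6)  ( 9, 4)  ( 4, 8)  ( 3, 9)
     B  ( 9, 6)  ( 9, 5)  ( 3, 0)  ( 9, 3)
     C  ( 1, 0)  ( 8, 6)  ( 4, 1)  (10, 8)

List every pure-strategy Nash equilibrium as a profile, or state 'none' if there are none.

NE set: (B,P), (C,S)

(A,P): not NE [P1→B gives 9>7; P2→S gives 9>6]
(A,Q): not NE [P2→S gives 9>4]
(A,R): not NE [P2→S gives 9>8]
(A,S): not NE [P1→C gives 10>3]
(B,P): NE
(B,Q): not NE [P2→P gives 6>5]
(B,R): not NE [P1→C gives 4>3; P2→P gives 6>0]
(B,S): not NE [P1→C gives 10>9; P2→P gives 6>3]
(C,P): not NE [P1→B gives 9>1; P2→S gives 8>0]
(C,Q): not NE [P1→B gives 9>8; P2→S gives 8>6]
(C,R): not NE [P2→S gives 8>1]
(C,S): NE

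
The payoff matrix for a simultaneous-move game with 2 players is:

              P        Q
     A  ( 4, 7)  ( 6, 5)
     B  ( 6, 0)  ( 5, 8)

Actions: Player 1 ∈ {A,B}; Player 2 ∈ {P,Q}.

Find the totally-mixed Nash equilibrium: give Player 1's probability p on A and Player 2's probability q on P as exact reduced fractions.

P1 indiff ⇒ q·4+(1-q)·6 = q·6+(1-q)·5 ⇒ q(-2) = (1-q)(-1) ⇒ q = 1/3
P2 indiff ⇒ p·7+(1-p)·0 = p·5+(1-p)·8 ⇒ p(2) = (1-p)(8) ⇒ p = 4/5

p=4/5, q=1/3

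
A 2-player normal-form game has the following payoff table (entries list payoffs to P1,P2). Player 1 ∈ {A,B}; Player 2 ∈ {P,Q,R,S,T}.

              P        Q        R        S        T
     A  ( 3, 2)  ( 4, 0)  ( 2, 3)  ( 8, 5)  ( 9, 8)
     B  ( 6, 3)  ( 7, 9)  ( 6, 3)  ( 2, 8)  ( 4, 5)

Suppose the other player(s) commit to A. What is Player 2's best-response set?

argmax u_2 = {T}

u_2(P vs A) = 2
u_2(Q vs A) = 0
u_2(R vs A) = 3
u_2(S vs A) = 5
u_2(T vs A) = 8
max payoff 8 at {T}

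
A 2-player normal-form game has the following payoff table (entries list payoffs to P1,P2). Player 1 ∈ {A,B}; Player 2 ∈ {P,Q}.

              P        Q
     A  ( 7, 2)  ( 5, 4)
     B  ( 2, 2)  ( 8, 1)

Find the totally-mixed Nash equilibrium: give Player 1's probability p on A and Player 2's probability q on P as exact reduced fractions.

P1 indiff ⇒ q·7+(1-q)·5 = q·2+(1-q)·8 ⇒ q(5) = (1-q)(3) ⇒ q = 3/8
P2 indiff ⇒ p·2+(1-p)·2 = p·4+(1-p)·1 ⇒ p(-2) = (1-p)(-1) ⇒ p = 1/3

(p,q) = (1/3, 3/8)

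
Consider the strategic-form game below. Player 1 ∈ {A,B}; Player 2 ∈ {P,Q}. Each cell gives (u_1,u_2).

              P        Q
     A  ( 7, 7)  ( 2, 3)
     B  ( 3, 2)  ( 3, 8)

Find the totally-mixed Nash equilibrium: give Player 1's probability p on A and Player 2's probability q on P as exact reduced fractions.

P1 mixes 3/5 on A; P2 mixes 1/5 on P

P1 indiff ⇒ q·7+(1-q)·2 = q·3+(1-q)·3 ⇒ q(4) = (1-q)(1) ⇒ q = 1/5
P2 indiff ⇒ p·7+(1-p)·2 = p·3+(1-p)·8 ⇒ p(4) = (1-p)(6) ⇒ p = 3/5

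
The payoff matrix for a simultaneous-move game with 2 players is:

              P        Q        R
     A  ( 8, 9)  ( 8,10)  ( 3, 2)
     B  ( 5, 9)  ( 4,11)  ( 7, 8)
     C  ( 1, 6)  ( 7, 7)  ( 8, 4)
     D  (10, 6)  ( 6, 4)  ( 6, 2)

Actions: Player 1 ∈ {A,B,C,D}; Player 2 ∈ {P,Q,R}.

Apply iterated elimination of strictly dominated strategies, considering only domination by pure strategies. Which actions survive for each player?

P2 drop R (P beats it: A:9>2 B:9>8 C:6>4 D:6>2)
P1 drop B (A beats it: P:8>5 Q:8>4)
P1 drop C (A beats it: P:8>1 Q:8>7)
P1→{A,D} P2→{P,Q}

IESDS → P1:{A,D} P2:{P,Q}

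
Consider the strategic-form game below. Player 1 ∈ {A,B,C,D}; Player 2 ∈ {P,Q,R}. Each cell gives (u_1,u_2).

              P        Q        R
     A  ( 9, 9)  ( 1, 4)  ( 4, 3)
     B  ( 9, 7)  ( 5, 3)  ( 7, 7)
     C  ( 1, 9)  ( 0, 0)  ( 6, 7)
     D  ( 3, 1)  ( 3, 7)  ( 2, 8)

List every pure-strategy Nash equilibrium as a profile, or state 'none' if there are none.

(A,P): NE
(A,Q): not NE [P1→B gives 5>1; P2→P gives 9>4]
(A,R): not NE [P1→B gives 7>4; P2→P gives 9>3]
(B,P): NE
(B,Q): not NE [P2→R gives 7>3]
(B,R): NE
(C,P): not NE [P1→B gives 9>1]
(C,Q): not NE [P1→B gives 5>0; P2→P gives 9>0]
(C,R): not NE [P1→B gives 7>6; P2→P gives 9>7]
(D,P): not NE [P1→B gives 9>3; P2→R gives 8>1]
(D,Q): not NE [P1→B gives 5>3; P2→R gives 8>7]
(D,R): not NE [P1→B gives 7>2]

NE set: (A,P), (B,P), (B,R)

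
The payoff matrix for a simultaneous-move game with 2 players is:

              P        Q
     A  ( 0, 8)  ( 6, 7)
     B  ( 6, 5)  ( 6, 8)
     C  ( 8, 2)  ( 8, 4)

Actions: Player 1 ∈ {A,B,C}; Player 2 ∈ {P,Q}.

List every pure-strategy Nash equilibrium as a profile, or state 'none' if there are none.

(A,P): not NE [P1→C gives 8>0]
(A,Q): not NE [P1→C gives 8>6; P2→P gives 8>7]
(B,P): not NE [P1→C gives 8>6; P2→Q gives 8>5]
(B,Q): not NE [P1→C gives 8>6]
(C,P): not NE [P2→Q gives 4>2]
(C,Q): NE

PSNE = {(C,Q)}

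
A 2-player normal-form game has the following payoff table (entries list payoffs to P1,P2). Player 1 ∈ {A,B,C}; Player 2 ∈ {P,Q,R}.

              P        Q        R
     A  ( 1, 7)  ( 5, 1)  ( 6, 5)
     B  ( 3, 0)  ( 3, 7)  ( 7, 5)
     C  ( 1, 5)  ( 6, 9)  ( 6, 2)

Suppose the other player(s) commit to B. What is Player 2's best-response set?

P2 best: {Q}

u_2(P vs B) = 0
u_2(Q vs B) = 7
u_2(R vs B) = 5
max payoff 7 at {Q}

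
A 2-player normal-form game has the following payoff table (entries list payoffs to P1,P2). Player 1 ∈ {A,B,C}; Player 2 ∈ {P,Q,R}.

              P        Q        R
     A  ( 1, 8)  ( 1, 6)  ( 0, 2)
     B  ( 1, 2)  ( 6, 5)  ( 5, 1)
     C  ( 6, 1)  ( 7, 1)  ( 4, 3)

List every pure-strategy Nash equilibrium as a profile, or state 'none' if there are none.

PSNE: ∅

(A,P): not NE [P1→C gives 6>1]
(A,Q): not NE [P1→C gives 7>1; P2→P gives 8>6]
(A,R): not NE [P1→B gives 5>0; P2→P gives 8>2]
(B,P): not NE [P1→C gives 6>1; P2→Q gives 5>2]
(B,Q): not NE [P1→C gives 7>6]
(B,R): not NE [P2→Q gives 5>1]
(C,P): not NE [P2→R gives 3>1]
(C,Q): not NE [P2→R gives 3>1]
(C,R): not NE [P1→B gives 5>4]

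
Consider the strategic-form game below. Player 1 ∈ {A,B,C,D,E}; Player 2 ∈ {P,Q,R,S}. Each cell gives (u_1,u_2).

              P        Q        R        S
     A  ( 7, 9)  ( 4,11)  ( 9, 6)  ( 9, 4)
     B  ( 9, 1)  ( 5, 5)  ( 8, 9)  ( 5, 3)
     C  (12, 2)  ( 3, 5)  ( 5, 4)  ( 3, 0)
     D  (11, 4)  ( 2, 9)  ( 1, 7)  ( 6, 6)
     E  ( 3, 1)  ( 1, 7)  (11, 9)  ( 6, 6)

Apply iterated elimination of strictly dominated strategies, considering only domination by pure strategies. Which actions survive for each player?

P2 drop P (Q beats it: A:11>9 B:5>1 C:5>2 D:9>4 E:7>1)
P1 drop C (A beats it: Q:4>3 R:9>5 S:9>3)
P1 drop D (A beats it: Q:4>2 R:9>1 S:9>6)
P2 drop S (Q beats it: A:11>4 B:5>3 E:7>6)
P1→{A,B,E} P2→{Q,R}

Survivors P1:{A,B,E} P2:{Q,R}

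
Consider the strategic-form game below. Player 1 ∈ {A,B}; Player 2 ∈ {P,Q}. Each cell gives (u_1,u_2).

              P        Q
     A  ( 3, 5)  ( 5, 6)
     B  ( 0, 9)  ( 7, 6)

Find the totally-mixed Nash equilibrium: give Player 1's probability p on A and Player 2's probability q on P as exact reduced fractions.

P1 indiff ⇒ q·3+(1-q)·5 = q·0+(1-q)·7 ⇒ q(3) = (1-q)(2) ⇒ q = 2/5
P2 indiff ⇒ p·5+(1-p)·9 = p·6+(1-p)·6 ⇒ p(-1) = (1-p)(-3) ⇒ p = 3/4

P1 mixes 3/4 on A; P2 mixes 2/5 on P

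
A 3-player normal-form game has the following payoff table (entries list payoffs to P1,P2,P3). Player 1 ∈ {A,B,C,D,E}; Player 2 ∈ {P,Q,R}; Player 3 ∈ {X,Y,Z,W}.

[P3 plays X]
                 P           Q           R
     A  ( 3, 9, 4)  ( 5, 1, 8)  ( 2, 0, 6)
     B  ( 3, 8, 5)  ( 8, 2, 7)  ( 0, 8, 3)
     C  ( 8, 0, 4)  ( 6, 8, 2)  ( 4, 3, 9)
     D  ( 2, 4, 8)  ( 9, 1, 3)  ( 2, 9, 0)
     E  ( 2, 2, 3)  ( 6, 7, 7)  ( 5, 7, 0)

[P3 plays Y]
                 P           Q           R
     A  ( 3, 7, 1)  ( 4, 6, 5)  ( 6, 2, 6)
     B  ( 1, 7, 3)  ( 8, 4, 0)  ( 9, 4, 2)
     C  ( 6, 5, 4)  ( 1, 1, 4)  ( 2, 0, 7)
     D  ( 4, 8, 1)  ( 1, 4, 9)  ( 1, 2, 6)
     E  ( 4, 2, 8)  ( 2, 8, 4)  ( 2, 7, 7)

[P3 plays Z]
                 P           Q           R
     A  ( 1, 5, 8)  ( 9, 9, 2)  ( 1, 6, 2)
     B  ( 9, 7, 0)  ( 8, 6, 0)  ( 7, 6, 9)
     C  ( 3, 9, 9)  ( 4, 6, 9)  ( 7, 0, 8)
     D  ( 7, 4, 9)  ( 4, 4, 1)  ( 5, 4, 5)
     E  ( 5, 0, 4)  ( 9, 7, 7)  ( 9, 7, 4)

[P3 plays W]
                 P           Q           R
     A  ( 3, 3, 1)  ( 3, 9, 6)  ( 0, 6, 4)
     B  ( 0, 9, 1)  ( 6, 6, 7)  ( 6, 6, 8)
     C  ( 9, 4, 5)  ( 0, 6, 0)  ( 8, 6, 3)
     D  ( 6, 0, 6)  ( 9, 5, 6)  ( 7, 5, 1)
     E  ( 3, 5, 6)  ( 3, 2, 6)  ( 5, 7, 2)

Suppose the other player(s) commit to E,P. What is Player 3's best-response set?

BR_3 = {Y}

u_3(X vs E,P) = 3
u_3(Y vs E,P) = 8
u_3(Z vs E,P) = 4
u_3(W vs E,P) = 6
max payoff 8 at {Y}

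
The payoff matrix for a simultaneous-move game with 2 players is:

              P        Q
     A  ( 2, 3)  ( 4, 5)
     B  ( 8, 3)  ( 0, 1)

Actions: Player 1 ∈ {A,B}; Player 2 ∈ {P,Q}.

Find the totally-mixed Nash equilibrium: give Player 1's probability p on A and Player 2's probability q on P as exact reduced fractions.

P1 indiff ⇒ q·2+(1-q)·4 = q·8+(1-q)·0 ⇒ q(-6) = (1-q)(-4) ⇒ q = 2/5
P2 indiff ⇒ p·3+(1-p)·3 = p·5+(1-p)·1 ⇒ p(-2) = (1-p)(-2) ⇒ p = 1/2

p=1/2, q=2/5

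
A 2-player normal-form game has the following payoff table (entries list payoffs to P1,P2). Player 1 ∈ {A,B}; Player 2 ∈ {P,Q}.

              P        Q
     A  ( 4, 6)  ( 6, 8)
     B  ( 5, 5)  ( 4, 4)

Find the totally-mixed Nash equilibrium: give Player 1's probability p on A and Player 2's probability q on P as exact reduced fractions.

p=1/3, q=2/3

P1 indiff ⇒ q·4+(1-q)·6 = q·5+(1-q)·4 ⇒ q(-1) = (1-q)(-2) ⇒ q = 2/3
P2 indiff ⇒ p·6+(1-p)·5 = p·8+(1-p)·4 ⇒ p(-2) = (1-p)(-1) ⇒ p = 1/3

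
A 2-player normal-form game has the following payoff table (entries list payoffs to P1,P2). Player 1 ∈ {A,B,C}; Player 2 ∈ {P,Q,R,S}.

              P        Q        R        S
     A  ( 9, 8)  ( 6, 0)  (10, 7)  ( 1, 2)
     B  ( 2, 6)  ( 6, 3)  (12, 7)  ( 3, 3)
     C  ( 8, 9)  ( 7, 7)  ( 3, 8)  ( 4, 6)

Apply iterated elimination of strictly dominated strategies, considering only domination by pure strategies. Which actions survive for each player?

IESDS → P1:{A,B} P2:{P,R}

P2 drop Q (P beats it: A:8>0 B:6>3 C:9>7)
P2 drop S (P beats it: A:8>2 B:6>3 C:9>6)
P1 drop C (A beats it: P:9>8 R:10>3)
P1→{A,B} P2→{P,R}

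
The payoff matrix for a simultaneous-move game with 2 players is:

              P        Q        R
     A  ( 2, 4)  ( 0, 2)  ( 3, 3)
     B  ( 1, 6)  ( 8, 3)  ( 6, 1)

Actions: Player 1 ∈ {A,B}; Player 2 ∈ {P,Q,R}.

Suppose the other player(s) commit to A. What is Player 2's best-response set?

u_2(P vs A) = 4
u_2(Q vs A) = 2
u_2(R vs A) = 3
max payoff 4 at {P}

P2 best: {P}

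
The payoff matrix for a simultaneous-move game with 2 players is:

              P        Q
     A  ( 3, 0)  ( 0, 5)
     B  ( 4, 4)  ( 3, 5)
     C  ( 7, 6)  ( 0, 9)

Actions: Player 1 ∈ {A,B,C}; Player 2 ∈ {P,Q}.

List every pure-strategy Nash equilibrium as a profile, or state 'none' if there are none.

PSNE = {(B,Q)}

(A,P): not NE [P1→C gives 7>3; P2→Q gives 5>0]
(A,Q): not NE [P1→B gives 3>0]
(B,P): not NE [P1→C gives 7>4; P2→Q gives 5>4]
(B,Q): NE
(C,P): not NE [P2→Q gives 9>6]
(C,Q): not NE [P1→B gives 3>0]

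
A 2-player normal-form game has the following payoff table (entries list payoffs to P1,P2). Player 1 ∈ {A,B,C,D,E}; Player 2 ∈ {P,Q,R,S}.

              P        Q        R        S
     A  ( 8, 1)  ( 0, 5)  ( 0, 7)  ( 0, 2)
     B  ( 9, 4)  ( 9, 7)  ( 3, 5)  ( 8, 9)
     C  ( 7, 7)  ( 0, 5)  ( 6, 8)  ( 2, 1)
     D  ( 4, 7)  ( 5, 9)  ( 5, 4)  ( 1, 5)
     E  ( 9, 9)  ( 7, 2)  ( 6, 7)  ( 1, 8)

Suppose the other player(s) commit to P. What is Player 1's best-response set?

u_1(A vs P) = 8
u_1(B vs P) = 9
u_1(C vs P) = 7
u_1(D vs P) = 4
u_1(E vs P) = 9
max payoff 9 at {B,E}

argmax u_1 = {B,E}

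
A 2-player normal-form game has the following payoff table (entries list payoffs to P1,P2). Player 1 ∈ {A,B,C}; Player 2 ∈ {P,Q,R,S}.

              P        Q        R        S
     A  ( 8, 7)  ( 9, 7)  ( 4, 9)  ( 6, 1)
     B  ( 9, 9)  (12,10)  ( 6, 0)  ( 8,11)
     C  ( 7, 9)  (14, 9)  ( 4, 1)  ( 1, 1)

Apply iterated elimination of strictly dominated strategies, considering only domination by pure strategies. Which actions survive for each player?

Survivors P1:{B,C} P2:{P,Q,S}

P1 drop A (B beats it: P:9>8 Q:12>9 R:6>4 S:8>6)
P2 drop R (P beats it: B:9>0 C:9>1)
P1→{B,C} P2→{P,Q,S}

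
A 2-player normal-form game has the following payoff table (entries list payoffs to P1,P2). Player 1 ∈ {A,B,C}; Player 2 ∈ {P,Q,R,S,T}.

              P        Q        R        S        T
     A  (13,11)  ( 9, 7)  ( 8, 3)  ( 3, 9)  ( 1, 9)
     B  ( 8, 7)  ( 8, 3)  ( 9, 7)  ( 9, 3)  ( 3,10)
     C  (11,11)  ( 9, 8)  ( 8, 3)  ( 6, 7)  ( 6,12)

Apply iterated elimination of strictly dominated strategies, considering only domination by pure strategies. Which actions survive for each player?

P2 drop Q (P beats it: A:11>7 B:7>3 C:11>8)
P2 drop R (T beats it: A:9>3 B:10>7 C:12>3)
P2 drop S (P beats it: A:11>9 B:7>3 C:11>7)
P1 drop B (C beats it: P:11>8 T:6>3)
P1→{A,C} P2→{P,T}

Remaining: P1:{A,C} P2:{P,T}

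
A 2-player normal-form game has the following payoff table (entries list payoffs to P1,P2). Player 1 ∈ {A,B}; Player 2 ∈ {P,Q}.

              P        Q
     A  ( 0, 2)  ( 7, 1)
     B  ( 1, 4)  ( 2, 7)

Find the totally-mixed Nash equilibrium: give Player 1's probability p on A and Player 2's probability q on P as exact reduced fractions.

P1 indiff ⇒ q·0+(1-q)·7 = q·1+(1-q)·2 ⇒ q(-1) = (1-q)(-5) ⇒ q = 5/6
P2 indiff ⇒ p·2+(1-p)·4 = p·1+(1-p)·7 ⇒ p(1) = (1-p)(3) ⇒ p = 3/4

(p,q) = (3/4, 5/6)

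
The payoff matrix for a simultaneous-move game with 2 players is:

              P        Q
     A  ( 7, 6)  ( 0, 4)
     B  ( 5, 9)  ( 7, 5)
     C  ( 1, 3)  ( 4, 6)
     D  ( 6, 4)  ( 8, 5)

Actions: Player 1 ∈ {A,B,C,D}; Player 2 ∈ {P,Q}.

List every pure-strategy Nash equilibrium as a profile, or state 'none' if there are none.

PSNE = {(A,P), (D,Q)}

(A,P): NE
(A,Q): not NE [P1→D gives 8>0; P2→P gives 6>4]
(B,P): not NE [P1→A gives 7>5]
(B,Q): not NE [P1→D gives 8>7; P2→P gives 9>5]
(C,P): not NE [P1→A gives 7>1; P2→Q gives 6>3]
(C,Q): not NE [P1→D gives 8>4]
(D,P): not NE [P1→A gives 7>6; P2→Q gives 5>4]
(D,Q): NE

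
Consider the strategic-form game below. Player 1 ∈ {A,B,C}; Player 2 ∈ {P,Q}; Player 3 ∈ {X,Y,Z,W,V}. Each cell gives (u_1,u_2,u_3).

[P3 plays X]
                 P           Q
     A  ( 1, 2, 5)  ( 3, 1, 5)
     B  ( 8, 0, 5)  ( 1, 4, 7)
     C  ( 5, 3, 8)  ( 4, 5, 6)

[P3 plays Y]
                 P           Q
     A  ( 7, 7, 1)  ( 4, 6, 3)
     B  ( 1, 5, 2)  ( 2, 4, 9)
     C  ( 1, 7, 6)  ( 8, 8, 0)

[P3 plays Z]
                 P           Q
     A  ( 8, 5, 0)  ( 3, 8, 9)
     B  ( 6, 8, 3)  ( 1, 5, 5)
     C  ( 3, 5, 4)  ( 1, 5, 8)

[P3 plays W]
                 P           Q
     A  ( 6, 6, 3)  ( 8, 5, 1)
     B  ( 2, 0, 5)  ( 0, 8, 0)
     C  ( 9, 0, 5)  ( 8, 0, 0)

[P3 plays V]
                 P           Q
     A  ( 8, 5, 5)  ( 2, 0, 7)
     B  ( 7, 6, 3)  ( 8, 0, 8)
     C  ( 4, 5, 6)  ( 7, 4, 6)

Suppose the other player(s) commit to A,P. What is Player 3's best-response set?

u_3(X vs A,P) = 5
u_3(Y vs A,P) = 1
u_3(Z vs A,P) = 0
u_3(W vs A,P) = 3
u_3(V vs A,P) = 5
max payoff 5 at {X,V}

argmax u_3 = {X,V}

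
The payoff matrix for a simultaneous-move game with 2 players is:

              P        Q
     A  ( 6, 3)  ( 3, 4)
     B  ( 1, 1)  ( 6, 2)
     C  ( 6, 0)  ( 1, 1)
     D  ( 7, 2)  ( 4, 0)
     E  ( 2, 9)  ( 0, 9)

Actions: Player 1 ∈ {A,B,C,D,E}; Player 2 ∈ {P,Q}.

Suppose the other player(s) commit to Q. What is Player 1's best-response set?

P1 best: {B}

u_1(A vs Q) = 3
u_1(B vs Q) = 6
u_1(C vs Q) = 1
u_1(D vs Q) = 4
u_1(E vs Q) = 0
max payoff 6 at {B}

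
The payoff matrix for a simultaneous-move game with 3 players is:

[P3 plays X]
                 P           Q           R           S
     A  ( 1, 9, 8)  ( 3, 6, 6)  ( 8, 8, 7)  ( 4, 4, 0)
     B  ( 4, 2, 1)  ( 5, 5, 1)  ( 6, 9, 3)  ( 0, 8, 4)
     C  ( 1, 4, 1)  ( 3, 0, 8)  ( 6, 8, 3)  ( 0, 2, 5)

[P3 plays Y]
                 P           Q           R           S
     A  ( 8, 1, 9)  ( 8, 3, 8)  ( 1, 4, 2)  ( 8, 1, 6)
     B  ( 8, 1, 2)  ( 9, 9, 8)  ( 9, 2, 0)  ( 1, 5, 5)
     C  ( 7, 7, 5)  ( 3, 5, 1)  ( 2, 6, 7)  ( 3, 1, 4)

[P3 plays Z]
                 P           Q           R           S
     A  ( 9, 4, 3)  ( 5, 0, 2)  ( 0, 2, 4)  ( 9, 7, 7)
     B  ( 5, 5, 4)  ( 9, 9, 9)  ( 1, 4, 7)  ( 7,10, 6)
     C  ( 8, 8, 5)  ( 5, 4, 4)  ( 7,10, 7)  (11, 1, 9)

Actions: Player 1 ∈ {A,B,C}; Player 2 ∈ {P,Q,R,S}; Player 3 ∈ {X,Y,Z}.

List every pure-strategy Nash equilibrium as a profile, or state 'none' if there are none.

(A,P,X): not NE [P1→B gives 4>1; P3→Y gives 9>8]
(A,P,Y): not NE [P2→R gives 4>1]
(A,P,Z): not NE [P2→S gives 7>4; P3→Y gives 9>3]
(A,Q,X): not NE [P1→B gives 5>3; P2→P gives 9>6; P3→Y gives 8>6]
(A,Q,Y): not NE [P1→B gives 9>8; P2→R gives 4>3]
(A,Q,Z): not NE [P1→B gives 9>5; P2→S gives 7>0; P3→Y gives 8>2]
(A,R,X): not NE [P2→P gives 9>8]
(A,R,Y): not NE [P1→B gives 9>1; P3→X gives 7>2]
(A,R,Z): not NE [P1→C gives 7>0; P2→S gives 7>2; P3→X gives 7>4]
(A,S,X): not NE [P2→P gives 9>4; P3→Z gives 7>0]
(A,S,Y): not NE [P2→R gives 4>1; P3→Z gives 7>6]
(A,S,Z): not NE [P1→C gives 11>9]
(B,P,X): not NE [P2→R gives 9>2; P3→Z gives 4>1]
(B,P,Y): not NE [P2→Q gives 9>1; P3→Z gives 4>2]
(B,P,Z): not NE [P1→A gives 9>5; P2→S gives 10>5]
(B,Q,X): not NE [P2→R gives 9>5; P3→Z gives 9>1]
(B,Q,Y): not NE [P3→Z gives 9>8]
(B,Q,Z): not NE [P2→S gives 10>9]
(B,R,X): not NE [P1→A gives 8>6; P3→Z gives 7>3]
(B,R,Y): not NE [P2→Q gives 9>2; P3→Z gives 7>0]
(B,R,Z): not NE [P1→C gives 7>1; P2→S gives 10>4]
(B,S,X): not NE [P1→A gives 4>0; P2→R gives 9>8; P3→Z gives 6>4]
(B,S,Y): not NE [P1→A gives 8>1; P2→Q gives 9>5; P3→Z gives 6>5]
(B,S,Z): not NE [P1→C gives 11>7]
(C,P,X): not NE [P1→B gives 4>1; P2→R gives 8>4; P3→Z gives 5>1]
(C,P,Y): not NE [P1→B gives 8>7]
(C,P,Z): not NE [P1→A gives 9>8; P2→R gives 10>8]
(C,Q,X): not NE [P1→B gives 5>3; P2→R gives 8>0]
(C,Q,Y): not NE [P1→B gives 9>3; P2→P gives 7>5; P3→X gives 8>1]
(C,Q,Z): not NE [P1→B gives 9>5; P2→R gives 10>4; P3→X gives 8>4]
(C,R,X): not NE [P1→A gives 8>6; P3→Z gives 7>3]
(C,R,Y): not NE [P1→B gives 9>2; P2→P gives 7>6]
(C,R,Z): NE
(C,S,X): not NE [P1→A gives 4>0; P2→R gives 8>2; P3→Z gives 9>5]
(C,S,Y): not NE [P1→A gives 8>3; P2→P gives 7>1; P3→Z gives 9>4]
(C,S,Z): not NE [P2→R gives 10>1]

PSNE = {(C,R,Z)}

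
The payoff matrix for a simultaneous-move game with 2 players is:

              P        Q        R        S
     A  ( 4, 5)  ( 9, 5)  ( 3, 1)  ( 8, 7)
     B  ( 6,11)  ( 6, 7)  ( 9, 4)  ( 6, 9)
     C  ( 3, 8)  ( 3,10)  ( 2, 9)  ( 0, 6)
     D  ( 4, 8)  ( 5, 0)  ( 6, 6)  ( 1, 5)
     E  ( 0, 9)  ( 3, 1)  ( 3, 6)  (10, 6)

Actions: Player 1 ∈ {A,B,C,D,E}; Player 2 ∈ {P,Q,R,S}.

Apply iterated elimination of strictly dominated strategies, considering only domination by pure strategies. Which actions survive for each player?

Remaining: P1:{A,B,E} P2:{P,S}

P1 drop C (A beats it: P:4>3 Q:9>3 R:3>2 S:8>0)
P1 drop D (B beats it: P:6>4 Q:6>5 R:9>6 S:6>1)
P2 drop Q (S beats it: A:7>5 B:9>7 E:6>1)
P2 drop R (P beats it: A:5>1 B:11>4 E:9>6)
P1→{A,B,E} P2→{P,S}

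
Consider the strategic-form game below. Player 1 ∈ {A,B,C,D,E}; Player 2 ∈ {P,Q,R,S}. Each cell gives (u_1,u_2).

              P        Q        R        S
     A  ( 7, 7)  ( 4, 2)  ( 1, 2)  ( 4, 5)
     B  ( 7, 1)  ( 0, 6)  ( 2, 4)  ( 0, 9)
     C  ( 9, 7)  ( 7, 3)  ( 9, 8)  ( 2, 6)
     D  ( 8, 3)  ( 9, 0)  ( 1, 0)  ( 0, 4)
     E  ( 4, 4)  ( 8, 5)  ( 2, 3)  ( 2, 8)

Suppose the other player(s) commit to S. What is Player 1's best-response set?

u_1(A vs S) = 4
u_1(B vs S) = 0
u_1(C vs S) = 2
u_1(D vs S) = 0
u_1(E vs S) = 2
max payoff 4 at {A}

BR_1 = {A}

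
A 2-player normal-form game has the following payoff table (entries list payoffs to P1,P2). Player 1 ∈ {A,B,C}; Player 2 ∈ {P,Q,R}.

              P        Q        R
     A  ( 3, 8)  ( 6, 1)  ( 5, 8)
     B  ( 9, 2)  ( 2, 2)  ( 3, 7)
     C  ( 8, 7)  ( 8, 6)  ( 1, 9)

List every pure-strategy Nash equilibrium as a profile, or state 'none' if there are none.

NE set: (A,R)

(A,P): not NE [P1→B gives 9>3]
(A,Q): not NE [P1→C gives 8>6; P2→R gives 8>1]
(A,R): NE
(B,P): not NE [P2→R gives 7>2]
(B,Q): not NE [P1→C gives 8>2; P2→R gives 7>2]
(B,R): not NE [P1→A gives 5>3]
(C,P): not NE [P1→B gives 9>8; P2→R gives 9>7]
(C,Q): not NE [P2→R gives 9>6]
(C,R): not NE [P1→A gives 5>1]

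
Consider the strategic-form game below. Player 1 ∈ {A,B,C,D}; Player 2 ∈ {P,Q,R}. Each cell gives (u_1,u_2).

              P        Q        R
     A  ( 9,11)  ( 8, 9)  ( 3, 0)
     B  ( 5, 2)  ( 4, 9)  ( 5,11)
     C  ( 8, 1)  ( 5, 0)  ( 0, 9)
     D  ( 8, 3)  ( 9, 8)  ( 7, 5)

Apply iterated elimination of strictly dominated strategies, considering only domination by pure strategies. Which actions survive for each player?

Remaining: P1:{A,D} P2:{P,Q}

P1 drop B (D beats it: P:8>5 Q:9>4 R:7>5)
P1 drop C (A beats it: P:9>8 Q:8>5 R:3>0)
P2 drop R (Q beats it: A:9>0 D:8>5)
P1→{A,D} P2→{P,Q}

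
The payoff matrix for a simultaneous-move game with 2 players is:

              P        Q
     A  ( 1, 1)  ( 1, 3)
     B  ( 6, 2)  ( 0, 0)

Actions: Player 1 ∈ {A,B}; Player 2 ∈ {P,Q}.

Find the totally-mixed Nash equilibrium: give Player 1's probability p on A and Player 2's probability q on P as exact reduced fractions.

P1 indiff ⇒ q·1+(1-q)·1 = q·6+(1-q)·0 ⇒ q(-5) = (1-q)(-1) ⇒ q = 1/6
P2 indiff ⇒ p·1+(1-p)·2 = p·3+(1-p)·0 ⇒ p(-2) = (1-p)(-2) ⇒ p = 1/2

(p,q) = (1/2, 1/6)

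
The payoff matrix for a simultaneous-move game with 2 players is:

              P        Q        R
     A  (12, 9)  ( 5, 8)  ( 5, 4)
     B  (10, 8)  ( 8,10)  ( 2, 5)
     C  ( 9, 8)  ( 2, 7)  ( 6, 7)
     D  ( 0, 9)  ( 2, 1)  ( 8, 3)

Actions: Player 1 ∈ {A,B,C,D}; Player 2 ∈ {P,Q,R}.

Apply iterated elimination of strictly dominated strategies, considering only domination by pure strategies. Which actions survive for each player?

P2 drop R (P beats it: A:9>4 B:8>5 C:8>7 D:9>3)
P1 drop C (A beats it: P:12>9 Q:5>2)
P1 drop D (A beats it: P:12>0 Q:5>2)
P1→{A,B} P2→{P,Q}

Survivors P1:{A,B} P2:{P,Q}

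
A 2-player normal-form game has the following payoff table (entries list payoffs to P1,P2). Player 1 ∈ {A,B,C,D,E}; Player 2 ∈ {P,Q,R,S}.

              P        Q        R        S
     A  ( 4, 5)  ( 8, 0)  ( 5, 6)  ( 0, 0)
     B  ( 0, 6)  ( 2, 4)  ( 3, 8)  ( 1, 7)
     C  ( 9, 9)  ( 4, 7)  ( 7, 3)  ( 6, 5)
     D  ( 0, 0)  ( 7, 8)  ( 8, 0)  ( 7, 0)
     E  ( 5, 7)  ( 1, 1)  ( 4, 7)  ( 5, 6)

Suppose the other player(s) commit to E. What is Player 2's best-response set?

u_2(P vs E) = 7
u_2(Q vs E) = 1
u_2(R vs E) = 7
u_2(S vs E) = 6
max payoff 7 at {P,R}

argmax u_2 = {P,R}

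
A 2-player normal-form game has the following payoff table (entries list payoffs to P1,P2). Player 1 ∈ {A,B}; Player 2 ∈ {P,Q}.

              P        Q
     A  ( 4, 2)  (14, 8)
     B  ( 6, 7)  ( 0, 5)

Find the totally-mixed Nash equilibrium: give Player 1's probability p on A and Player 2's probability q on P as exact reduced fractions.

p=1/4, q=7/8

P1 indiff ⇒ q·4+(1-q)·14 = q·6+(1-q)·0 ⇒ q(-2) = (1-q)(-14) ⇒ q = 7/8
P2 indiff ⇒ p·2+(1-p)·7 = p·8+(1-p)·5 ⇒ p(-6) = (1-p)(-2) ⇒ p = 1/4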